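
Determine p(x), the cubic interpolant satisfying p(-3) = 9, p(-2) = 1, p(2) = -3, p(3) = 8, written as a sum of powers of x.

Newton's divided differences:
p[-3,-2] = (1 - 9) / (-2 - (-3)) = -8
p[-2,2] = (-3 - 1) / (2 - (-2)) = -1
p[2,3] = (8 - (-3)) / (3 - 2) = 11
p[-3,-2,2] = (-1 - (-8)) / (2 - (-3)) = 7/5
p[-2,2,3] = (11 - (-1)) / (3 - (-2)) = 12/5
p[-3,-2,2,3] = (12/5 - 7/5) / (3 - (-3)) = 1/6
p(x) = 9 + (-8)·(x + 3) + (7/5)·(x + 3)(x + 2) + (1/6)·(x + 3)(x + 2)(x - 2)
Expanding: p(x) = (1/6)x^3 + (19/10)x^2 - (5/3)x - 43/5

p(x) = (1/6)x^3 + (19/10)x^2 - (5/3)x - 43/5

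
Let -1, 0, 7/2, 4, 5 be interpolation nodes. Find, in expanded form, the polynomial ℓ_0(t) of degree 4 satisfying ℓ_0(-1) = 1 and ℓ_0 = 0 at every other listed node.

ℓ_0(t) = (1/135)t^4 - (5/54)t^3 + (103/270)t^2 - (14/27)t

ℓ_0(t) = t(t - 7/2)(t - 4)(t - 5) / [(-1)·(-9/2)·(-5)·(-6)]
       = (t^4 - (25/2)t^3 + (103/2)t^2 - 70t) / (135)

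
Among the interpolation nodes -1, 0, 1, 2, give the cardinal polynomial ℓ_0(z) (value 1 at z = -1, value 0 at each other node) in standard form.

ℓ_0(z) = -(1/6)z^3 + (1/2)z^2 - (1/3)z

ℓ_0(z) = z(z - 1)(z - 2) / [(-1)·(-2)·(-3)]
       = (z^3 - 3z^2 + 2z) / (-6)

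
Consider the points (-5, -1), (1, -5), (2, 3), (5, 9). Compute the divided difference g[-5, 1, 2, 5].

-23/84

g[-5,1] = (-5 - (-1)) / (1 - (-5)) = -2/3
g[1,2] = (3 - (-5)) / (2 - 1) = 8
g[2,5] = (9 - 3) / (5 - 2) = 2
g[-5,1,2] = (8 - (-2/3)) / (2 - (-5)) = 26/21
g[1,2,5] = (2 - 8) / (5 - 1) = -3/2
g[-5,1,2,5] = (-3/2 - 26/21) / (5 - (-5)) = -23/84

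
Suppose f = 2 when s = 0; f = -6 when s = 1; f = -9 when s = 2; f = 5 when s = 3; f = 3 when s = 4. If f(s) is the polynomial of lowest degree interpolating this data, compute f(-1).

-42

Evaluate each Lagrange basis at s = -1:
L_0(-1) = (-2)·(-3)·(-4)·(-5)/[(-1)·(-2)·(-3)·(-4)] = 5
L_1(-1) = (-1)·(-3)·(-4)·(-5)/[(1)·(-1)·(-2)·(-3)] = -10
L_2(-1) = (-1)·(-2)·(-4)·(-5)/[(2)·(1)·(-1)·(-2)] = 10
L_3(-1) = (-1)·(-2)·(-3)·(-5)/[(3)·(2)·(1)·(-1)] = -5
L_4(-1) = (-1)·(-2)·(-3)·(-4)/[(4)·(3)·(2)·(1)] = 1
Sum: 2·(5) + (-6)·(-10) + (-9)·(10) + 5·(-5) + 3·(1) = -42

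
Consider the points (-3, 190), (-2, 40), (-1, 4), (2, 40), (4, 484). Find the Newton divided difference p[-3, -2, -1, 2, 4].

2

p[-3,-2] = (40 - 190) / (-2 - (-3)) = -150
p[-2,-1] = (4 - 40) / (-1 - (-2)) = -36
p[-1,2] = (40 - 4) / (2 - (-1)) = 12
p[2,4] = (484 - 40) / (4 - 2) = 222
p[-3,-2,-1] = (-36 - (-150)) / (-1 - (-3)) = 57
p[-2,-1,2] = (12 - (-36)) / (2 - (-2)) = 12
p[-1,2,4] = (222 - 12) / (4 - (-1)) = 42
p[-3,-2,-1,2] = (12 - 57) / (2 - (-3)) = -9
p[-2,-1,2,4] = (42 - 12) / (4 - (-2)) = 5
p[-3,-2,-1,2,4] = (5 - (-9)) / (4 - (-3)) = 2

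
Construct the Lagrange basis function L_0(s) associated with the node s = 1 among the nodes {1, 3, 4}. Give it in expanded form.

L_0(s) = (s - 3)(s - 4) / [(-2)·(-3)]
       = (s^2 - 7s + 12) / (6)

L_0(s) = (1/6)s^2 - (7/6)s + 2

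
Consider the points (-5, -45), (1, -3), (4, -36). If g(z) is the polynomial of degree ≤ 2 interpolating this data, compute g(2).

Evaluate each Lagrange basis at z = 2:
L_0(2) = (1)·(-2)/[(-6)·(-9)] = -1/27
L_1(2) = (7)·(-2)/[(6)·(-3)] = 7/9
L_2(2) = (7)·(1)/[(9)·(3)] = 7/27
Sum: (-45)·(-1/27) + (-3)·(7/9) + (-36)·(7/27) = -10

-10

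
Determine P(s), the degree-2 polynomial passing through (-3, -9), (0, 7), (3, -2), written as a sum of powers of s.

P(s) = -(25/18)s^2 + (7/6)s + 7

Build the Lagrange basis polynomials:
L_0(s) = s(s - 3) / [18] = (1/18)s^2 - (1/6)s
L_1(s) = (s + 3)(s - 3) / [-9] = -(1/9)s^2 + 1
L_2(s) = (s + 3)s / [18] = (1/18)s^2 + (1/6)s
P(s) = (-9)·L_0 + 7·L_1 + (-2)·L_2
  (-9)·L_0(s) = -(1/2)s^2 + (3/2)s
  7·L_1(s) = -(7/9)s^2 + 7
  (-2)·L_2(s) = -(1/9)s^2 - (1/3)s
Adding term by term: -(25/18)s^2 + (7/6)s + 7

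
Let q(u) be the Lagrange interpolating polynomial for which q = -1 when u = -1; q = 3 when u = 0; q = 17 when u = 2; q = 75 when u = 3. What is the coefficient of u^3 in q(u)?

Build the Lagrange basis polynomials:
L_0(u) = u(u - 2)(u - 3) / [-12] = -(1/12)u^3 + (5/12)u^2 - (1/2)u
L_1(u) = (u + 1)(u - 2)(u - 3) / [6] = (1/6)u^3 - (2/3)u^2 + (1/6)u + 1
L_2(u) = (u + 1)u(u - 3) / [-6] = -(1/6)u^3 + (1/3)u^2 + (1/2)u
L_3(u) = (u + 1)u(u - 2) / [12] = (1/12)u^3 - (1/12)u^2 - (1/6)u
q(u) = (-1)·L_0 + 3·L_1 + 17·L_2 + 75·L_3
Only the coefficient of u^3 is needed; take it from each L_i and combine:
(-1)·(-1/12) + 3·(1/6) + 17·(-1/6) + 75·(1/12) = 4

4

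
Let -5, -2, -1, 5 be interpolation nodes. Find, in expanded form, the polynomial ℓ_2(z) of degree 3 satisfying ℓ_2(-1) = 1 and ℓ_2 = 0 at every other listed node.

ℓ_2(z) = (z + 5)(z + 2)(z - 5) / [(4)·(1)·(-6)]
       = (z^3 + 2z^2 - 25z - 50) / (-24)

ℓ_2(z) = -(1/24)z^3 - (1/12)z^2 + (25/24)z + 25/12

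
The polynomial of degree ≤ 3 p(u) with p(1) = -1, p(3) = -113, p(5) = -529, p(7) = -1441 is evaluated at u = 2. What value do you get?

L_0(2) = (-1)·(-3)·(-5)/[(-2)·(-4)·(-6)] = 5/16
L_1(2) = (1)·(-3)·(-5)/[(2)·(-2)·(-4)] = 15/16
L_2(2) = (1)·(-1)·(-5)/[(4)·(2)·(-2)] = -5/16
L_3(2) = (1)·(-1)·(-3)/[(6)·(4)·(2)] = 1/16
Sum: (-1)·(5/16) + (-113)·(15/16) + (-529)·(-5/16) + (-1441)·(1/16) = -31

-31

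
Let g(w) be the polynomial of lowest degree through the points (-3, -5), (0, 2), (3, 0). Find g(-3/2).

-3/8

L_0(-3/2) = (-3/2)·(-9/2)/[(-3)·(-6)] = 3/8
L_1(-3/2) = (3/2)·(-9/2)/[(3)·(-3)] = 3/4
L_2(-3/2) = (3/2)·(-3/2)/[(6)·(3)] = -1/8
Sum: (-5)·(3/8) + 2·(3/4) + 0 = -3/8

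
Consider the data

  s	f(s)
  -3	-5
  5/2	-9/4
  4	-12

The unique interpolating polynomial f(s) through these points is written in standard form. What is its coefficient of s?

0

Build the Lagrange basis polynomials:
L_0(s) = (s - 5/2)(s - 4) / [77/2] = (2/77)s^2 - (13/77)s + 20/77
L_1(s) = (s + 3)(s - 4) / [-33/4] = -(4/33)s^2 + (4/33)s + 16/11
L_2(s) = (s + 3)(s - 5/2) / [21/2] = (2/21)s^2 + (1/21)s - 5/7
f(s) = (-5)·L_0 + (-9/4)·L_1 + (-12)·L_2
Only the coefficient of s is needed; take it from each L_i and combine:
(-5)·(-13/77) + (-9/4)·(4/33) + (-12)·(1/21) = 0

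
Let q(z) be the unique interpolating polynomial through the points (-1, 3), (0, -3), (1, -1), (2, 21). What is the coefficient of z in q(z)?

L_0(z) = z(z - 1)(z - 2) / [-6] = -(1/6)z^3 + (1/2)z^2 - (1/3)z
L_1(z) = (z + 1)(z - 1)(z - 2) / [2] = (1/2)z^3 - z^2 - (1/2)z + 1
L_2(z) = (z + 1)z(z - 2) / [-2] = -(1/2)z^3 + (1/2)z^2 + z
L_3(z) = (z + 1)z(z - 1) / [6] = (1/6)z^3 - (1/6)z
q(z) = 3·L_0 + (-3)·L_1 + (-1)·L_2 + 21·L_3
Only the coefficient of z is needed; take it from each L_i and combine:
3·(-1/3) + (-3)·(-1/2) + (-1)·(1) + 21·(-1/6) = -4

-4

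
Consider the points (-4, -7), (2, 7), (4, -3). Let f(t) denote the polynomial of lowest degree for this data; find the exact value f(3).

35/12

Evaluate each Lagrange basis at t = 3:
L_0(3) = (1)·(-1)/[(-6)·(-8)] = -1/48
L_1(3) = (7)·(-1)/[(6)·(-2)] = 7/12
L_2(3) = (7)·(1)/[(8)·(2)] = 7/16
Sum: (-7)·(-1/48) + 7·(7/12) + (-3)·(7/16) = 35/12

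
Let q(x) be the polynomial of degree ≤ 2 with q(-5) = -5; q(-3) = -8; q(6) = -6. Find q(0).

Evaluate each Lagrange basis at x = 0:
L_0(0) = (3)·(-6)/[(-2)·(-11)] = -9/11
L_1(0) = (5)·(-6)/[(2)·(-9)] = 5/3
L_2(0) = (5)·(3)/[(11)·(9)] = 5/33
Sum: (-5)·(-9/11) + (-8)·(5/3) + (-6)·(5/33) = -335/33

-335/33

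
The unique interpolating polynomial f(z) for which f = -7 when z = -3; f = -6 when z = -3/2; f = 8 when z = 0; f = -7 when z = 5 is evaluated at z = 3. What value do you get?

Evaluate each Lagrange basis at z = 3:
L_0(3) = (9/2)·(3)·(-2)/[(-3/2)·(-3)·(-8)] = 3/4
L_1(3) = (6)·(3)·(-2)/[(3/2)·(-3/2)·(-13/2)] = -32/13
L_2(3) = (6)·(9/2)·(-2)/[(3)·(3/2)·(-5)] = 12/5
L_3(3) = (6)·(9/2)·(3)/[(8)·(13/2)·(5)] = 81/260
Sum: (-7)·(3/4) + (-6)·(-32/13) + 8·(12/5) + (-7)·(81/260) = 345/13

345/13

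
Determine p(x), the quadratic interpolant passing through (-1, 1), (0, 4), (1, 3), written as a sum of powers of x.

Newton's divided differences:
p[-1,0] = (4 - 1) / (0 - (-1)) = 3
p[0,1] = (3 - 4) / (1 - 0) = -1
p[-1,0,1] = (-1 - 3) / (1 - (-1)) = -2
p(x) = 1 + 3·(x + 1) + (-2)·(x + 1)x
Expanding: p(x) = -2x^2 + x + 4

p(x) = -2x^2 + x + 4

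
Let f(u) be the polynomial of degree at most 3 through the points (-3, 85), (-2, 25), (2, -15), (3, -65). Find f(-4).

Using Newton's divided-difference form:
f[-3,-2] = (25 - 85) / (-2 - (-3)) = -60
f[-2,2] = (-15 - 25) / (2 - (-2)) = -10
f[2,3] = (-65 - (-15)) / (3 - 2) = -50
f[-3,-2,2] = (-10 - (-60)) / (2 - (-3)) = 10
f[-2,2,3] = (-50 - (-10)) / (3 - (-2)) = -8
f[-3,-2,2,3] = (-8 - 10) / (3 - (-3)) = -3
f(-4) = 85 + (-60)·(-1) + 10·(-1)·(-2) + (-3)·(-1)·(-2)·(-6) = 201

201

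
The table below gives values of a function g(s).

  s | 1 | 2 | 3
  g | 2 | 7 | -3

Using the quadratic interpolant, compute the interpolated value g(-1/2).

Evaluate each Lagrange basis at s = -1/2:
L_0(-1/2) = (-5/2)·(-7/2)/[(-1)·(-2)] = 35/8
L_1(-1/2) = (-3/2)·(-7/2)/[(1)·(-1)] = -21/4
L_2(-1/2) = (-3/2)·(-5/2)/[(2)·(1)] = 15/8
Sum: 2·(35/8) + 7·(-21/4) + (-3)·(15/8) = -269/8

-269/8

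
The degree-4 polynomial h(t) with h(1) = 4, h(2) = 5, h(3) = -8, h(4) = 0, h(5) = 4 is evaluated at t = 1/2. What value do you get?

-931/32

Evaluate each Lagrange basis at t = 1/2:
L_0(1/2) = (-3/2)·(-5/2)·(-7/2)·(-9/2)/[(-1)·(-2)·(-3)·(-4)] = 315/128
L_1(1/2) = (-1/2)·(-5/2)·(-7/2)·(-9/2)/[(1)·(-1)·(-2)·(-3)] = -105/32
L_2(1/2) = (-1/2)·(-3/2)·(-7/2)·(-9/2)/[(2)·(1)·(-1)·(-2)] = 189/64
L_3(1/2) = (-1/2)·(-3/2)·(-5/2)·(-9/2)/[(3)·(2)·(1)·(-1)] = -45/32
L_4(1/2) = (-1/2)·(-3/2)·(-5/2)·(-7/2)/[(4)·(3)·(2)·(1)] = 35/128
Sum: 4·(315/128) + 5·(-105/32) + (-8)·(189/64) + 0 + 4·(35/128) = -931/32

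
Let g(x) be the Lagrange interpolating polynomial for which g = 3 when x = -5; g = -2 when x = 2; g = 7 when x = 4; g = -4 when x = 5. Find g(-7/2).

L_0(-7/2) = (-11/2)·(-15/2)·(-17/2)/[(-7)·(-9)·(-10)] = 187/336
L_1(-7/2) = (3/2)·(-15/2)·(-17/2)/[(7)·(-2)·(-3)] = 255/112
L_2(-7/2) = (3/2)·(-11/2)·(-17/2)/[(9)·(2)·(-1)] = -187/48
L_3(-7/2) = (3/2)·(-11/2)·(-15/2)/[(10)·(3)·(1)] = 33/16
Sum: 3·(187/336) + (-2)·(255/112) + 7·(-187/48) + (-4)·(33/16) = -1613/42

-1613/42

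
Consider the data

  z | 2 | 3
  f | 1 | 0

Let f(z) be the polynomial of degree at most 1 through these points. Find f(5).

Evaluate each Lagrange basis at z = 5:
L_0(5) = (2)/[(-1)] = -2
L_1(5) = (3)/[(1)] = 3
Sum: 1·(-2) + 0 = -2

-2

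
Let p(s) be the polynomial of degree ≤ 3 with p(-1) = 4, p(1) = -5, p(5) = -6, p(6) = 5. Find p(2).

L_0(2) = (1)·(-3)·(-4)/[(-2)·(-6)·(-7)] = -1/7
L_1(2) = (3)·(-3)·(-4)/[(2)·(-4)·(-5)] = 9/10
L_2(2) = (3)·(1)·(-4)/[(6)·(4)·(-1)] = 1/2
L_3(2) = (3)·(1)·(-3)/[(7)·(5)·(1)] = -9/35
Sum: 4·(-1/7) + (-5)·(9/10) + (-6)·(1/2) + 5·(-9/35) = -131/14

-131/14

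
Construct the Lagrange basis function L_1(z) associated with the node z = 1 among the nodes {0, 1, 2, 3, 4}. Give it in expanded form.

L_1(z) = z(z - 2)(z - 3)(z - 4) / [(1)·(-1)·(-2)·(-3)]
       = (z^4 - 9z^3 + 26z^2 - 24z) / (-6)

L_1(z) = -(1/6)z^4 + (3/2)z^3 - (13/3)z^2 + 4z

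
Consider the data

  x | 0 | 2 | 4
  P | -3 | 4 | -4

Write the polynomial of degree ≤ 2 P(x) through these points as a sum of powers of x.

P(x) = -(15/8)x^2 + (29/4)x - 3

Build the Lagrange basis polynomials:
L_0(x) = (x - 2)(x - 4) / [8] = (1/8)x^2 - (3/4)x + 1
L_1(x) = x(x - 4) / [-4] = -(1/4)x^2 + x
L_2(x) = x(x - 2) / [8] = (1/8)x^2 - (1/4)x
P(x) = (-3)·L_0 + 4·L_1 + (-4)·L_2
  (-3)·L_0(x) = -(3/8)x^2 + (9/4)x - 3
  4·L_1(x) = -x^2 + 4x
  (-4)·L_2(x) = -(1/2)x^2 + x
Adding term by term: -(15/8)x^2 + (29/4)x - 3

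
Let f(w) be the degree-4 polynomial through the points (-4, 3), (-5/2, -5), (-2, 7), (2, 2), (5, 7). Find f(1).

187/6

Using Newton's divided-difference form:
f[-4,-5/2] = (-5 - 3) / (-5/2 - (-4)) = -16/3
f[-5/2,-2] = (7 - (-5)) / (-2 - (-5/2)) = 24
f[-2,2] = (2 - 7) / (2 - (-2)) = -5/4
f[2,5] = (7 - 2) / (5 - 2) = 5/3
f[-4,-5/2,-2] = (24 - (-16/3)) / (-2 - (-4)) = 44/3
f[-5/2,-2,2] = (-5/4 - 24) / (2 - (-5/2)) = -101/18
f[-2,2,5] = (5/3 - (-5/4)) / (5 - (-2)) = 5/12
f[-4,-5/2,-2,2] = (-101/18 - 44/3) / (2 - (-4)) = -365/108
f[-5/2,-2,2,5] = (5/12 - (-101/18)) / (5 - (-5/2)) = 217/270
f[-4,-5/2,-2,2,5] = (217/270 - (-365/108)) / (5 - (-4)) = 251/540
f(1) = 3 + (-16/3)·(5) + (44/3)·(5)·(7/2) + (-365/108)·(5)·(7/2)·(3) + (251/540)·(5)·(7/2)·(3)·(-1) = 187/6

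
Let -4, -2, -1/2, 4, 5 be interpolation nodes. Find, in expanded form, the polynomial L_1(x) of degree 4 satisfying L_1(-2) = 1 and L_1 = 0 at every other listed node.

L_1(x) = (x + 4)(x + 1/2)(x - 4)(x - 5) / [(2)·(-3/2)·(-6)·(-7)]
       = (x^4 - (9/2)x^3 - (37/2)x^2 + 72x + 40) / (-126)

L_1(x) = -(1/126)x^4 + (1/28)x^3 + (37/252)x^2 - (4/7)x - 20/63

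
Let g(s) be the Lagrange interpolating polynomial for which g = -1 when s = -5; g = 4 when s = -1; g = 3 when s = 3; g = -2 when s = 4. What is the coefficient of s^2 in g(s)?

Build the Lagrange basis polynomials:
L_0(s) = (s + 1)(s - 3)(s - 4) / [-288] = -(1/288)s^3 + (1/48)s^2 - (5/288)s - 1/24
L_1(s) = (s + 5)(s - 3)(s - 4) / [80] = (1/80)s^3 - (1/40)s^2 - (23/80)s + 3/4
L_2(s) = (s + 5)(s + 1)(s - 4) / [-32] = -(1/32)s^3 - (1/16)s^2 + (19/32)s + 5/8
L_3(s) = (s + 5)(s + 1)(s - 3) / [45] = (1/45)s^3 + (1/15)s^2 - (13/45)s - 1/3
g(s) = (-1)·L_0 + 4·L_1 + 3·L_2 + (-2)·L_3
Only the coefficient of s^2 is needed; take it from each L_i and combine:
(-1)·(1/48) + 4·(-1/40) + 3·(-1/16) + (-2)·(1/15) = -53/120

-53/120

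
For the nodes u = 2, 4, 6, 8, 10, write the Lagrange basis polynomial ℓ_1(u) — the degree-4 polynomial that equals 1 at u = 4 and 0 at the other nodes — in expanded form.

ℓ_1(u) = (u - 2)(u - 6)(u - 8)(u - 10) / [(2)·(-2)·(-4)·(-6)]
       = (u^4 - 26u^3 + 236u^2 - 856u + 960) / (-96)

ℓ_1(u) = -(1/96)u^4 + (13/48)u^3 - (59/24)u^2 + (107/12)u - 10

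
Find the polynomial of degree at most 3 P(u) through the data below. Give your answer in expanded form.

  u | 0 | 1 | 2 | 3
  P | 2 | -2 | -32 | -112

Build the Lagrange basis polynomials:
L_0(u) = (u - 1)(u - 2)(u - 3) / [-6] = -(1/6)u^3 + u^2 - (11/6)u + 1
L_1(u) = u(u - 2)(u - 3) / [2] = (1/2)u^3 - (5/2)u^2 + 3u
L_2(u) = u(u - 1)(u - 3) / [-2] = -(1/2)u^3 + 2u^2 - (3/2)u
L_3(u) = u(u - 1)(u - 2) / [6] = (1/6)u^3 - (1/2)u^2 + (1/3)u
P(u) = 2·L_0 + (-2)·L_1 + (-32)·L_2 + (-112)·L_3
  2·L_0(u) = -(1/3)u^3 + 2u^2 - (11/3)u + 2
  (-2)·L_1(u) = -u^3 + 5u^2 - 6u
  (-32)·L_2(u) = 16u^3 - 64u^2 + 48u
  (-112)·L_3(u) = -(56/3)u^3 + 56u^2 - (112/3)u
Adding term by term: -4u^3 - u^2 + u + 2

P(u) = -4u^3 - u^2 + u + 2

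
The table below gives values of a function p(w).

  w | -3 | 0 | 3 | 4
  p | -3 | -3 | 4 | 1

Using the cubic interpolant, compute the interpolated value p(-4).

49/9

L_0(-4) = (-4)·(-7)·(-8)/[(-3)·(-6)·(-7)] = 16/9
L_1(-4) = (-1)·(-7)·(-8)/[(3)·(-3)·(-4)] = -14/9
L_2(-4) = (-1)·(-4)·(-8)/[(6)·(3)·(-1)] = 16/9
L_3(-4) = (-1)·(-4)·(-7)/[(7)·(4)·(1)] = -1
Sum: (-3)·(16/9) + (-3)·(-14/9) + 4·(16/9) + 1·(-1) = 49/9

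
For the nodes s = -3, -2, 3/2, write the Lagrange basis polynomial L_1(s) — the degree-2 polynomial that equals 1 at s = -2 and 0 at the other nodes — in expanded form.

L_1(s) = (s + 3)(s - 3/2) / [(1)·(-7/2)]
       = (s^2 + (3/2)s - 9/2) / (-7/2)

L_1(s) = -(2/7)s^2 - (3/7)s + 9/7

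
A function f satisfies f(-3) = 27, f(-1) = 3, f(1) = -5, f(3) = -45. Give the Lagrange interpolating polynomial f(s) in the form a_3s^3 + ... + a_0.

f(s) = -s^3 - s^2 - 3s

L_0(s) = (s + 1)(s - 1)(s - 3) / [-48] = -(1/48)s^3 + (1/16)s^2 + (1/48)s - 1/16
L_1(s) = (s + 3)(s - 1)(s - 3) / [16] = (1/16)s^3 - (1/16)s^2 - (9/16)s + 9/16
L_2(s) = (s + 3)(s + 1)(s - 3) / [-16] = -(1/16)s^3 - (1/16)s^2 + (9/16)s + 9/16
L_3(s) = (s + 3)(s + 1)(s - 1) / [48] = (1/48)s^3 + (1/16)s^2 - (1/48)s - 1/16
f(s) = 27·L_0 + 3·L_1 + (-5)·L_2 + (-45)·L_3
  27·L_0(s) = -(9/16)s^3 + (27/16)s^2 + (9/16)s - 27/16
  3·L_1(s) = (3/16)s^3 - (3/16)s^2 - (27/16)s + 27/16
  (-5)·L_2(s) = (5/16)s^3 + (5/16)s^2 - (45/16)s - 45/16
  (-45)·L_3(s) = -(15/16)s^3 - (45/16)s^2 + (15/16)s + 45/16
Adding term by term: -s^3 - s^2 - 3s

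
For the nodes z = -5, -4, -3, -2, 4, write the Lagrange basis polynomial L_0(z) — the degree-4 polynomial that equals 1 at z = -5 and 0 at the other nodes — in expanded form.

L_0(z) = (1/54)z^4 + (5/54)z^3 - (5/27)z^2 - (40/27)z - 16/9

L_0(z) = (z + 4)(z + 3)(z + 2)(z - 4) / [(-1)·(-2)·(-3)·(-9)]
       = (z^4 + 5z^3 - 10z^2 - 80z - 96) / (54)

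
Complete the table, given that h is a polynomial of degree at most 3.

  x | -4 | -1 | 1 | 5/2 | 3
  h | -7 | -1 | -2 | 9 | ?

The 4 known values determine h uniquely (degree ≤ 3).
Evaluate each Lagrange basis at x = 3:
L_0(3) = (4)·(2)·(1/2)/[(-3)·(-5)·(-13/2)] = -8/195
L_1(3) = (7)·(2)·(1/2)/[(3)·(-2)·(-7/2)] = 1/3
L_2(3) = (7)·(4)·(1/2)/[(5)·(2)·(-3/2)] = -14/15
L_3(3) = (7)·(4)·(2)/[(13/2)·(7/2)·(3/2)] = 64/39
Sum: (-7)·(-8/195) + (-1)·(1/3) + (-2)·(-14/15) + 9·(64/39) = 647/39

647/39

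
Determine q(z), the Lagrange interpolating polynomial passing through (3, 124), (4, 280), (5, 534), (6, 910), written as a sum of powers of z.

Build the Lagrange basis polynomials:
L_0(z) = (z - 4)(z - 5)(z - 6) / [-6] = -(1/6)z^3 + (5/2)z^2 - (37/3)z + 20
L_1(z) = (z - 3)(z - 5)(z - 6) / [2] = (1/2)z^3 - 7z^2 + (63/2)z - 45
L_2(z) = (z - 3)(z - 4)(z - 6) / [-2] = -(1/2)z^3 + (13/2)z^2 - 27z + 36
L_3(z) = (z - 3)(z - 4)(z - 5) / [6] = (1/6)z^3 - 2z^2 + (47/6)z - 10
q(z) = 124·L_0 + 280·L_1 + 534·L_2 + 910·L_3
  124·L_0(z) = -(62/3)z^3 + 310z^2 - (4588/3)z + 2480
  280·L_1(z) = 140z^3 - 1960z^2 + 8820z - 12600
  534·L_2(z) = -267z^3 + 3471z^2 - 14418z + 19224
  910·L_3(z) = (455/3)z^3 - 1820z^2 + (21385/3)z - 9100
Adding term by term: 4z^3 + z^2 + z + 4

q(z) = 4z^3 + z^2 + z + 4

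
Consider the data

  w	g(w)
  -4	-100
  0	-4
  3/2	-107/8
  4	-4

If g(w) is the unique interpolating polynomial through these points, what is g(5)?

26

L_0(5) = (5)·(7/2)·(1)/[(-4)·(-11/2)·(-8)] = -35/352
L_1(5) = (9)·(7/2)·(1)/[(4)·(-3/2)·(-4)] = 21/16
L_2(5) = (9)·(5)·(1)/[(11/2)·(3/2)·(-5/2)] = -24/11
L_3(5) = (9)·(5)·(7/2)/[(8)·(4)·(5/2)] = 63/32
Sum: (-100)·(-35/352) + (-4)·(21/16) + (-107/8)·(-24/11) + (-4)·(63/32) = 26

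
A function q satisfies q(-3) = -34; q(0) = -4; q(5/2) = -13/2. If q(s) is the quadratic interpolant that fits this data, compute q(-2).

-20

Using Newton's divided-difference form:
q[-3,0] = (-4 - (-34)) / (0 - (-3)) = 10
q[0,5/2] = (-13/2 - (-4)) / (5/2 - 0) = -1
q[-3,0,5/2] = (-1 - 10) / (5/2 - (-3)) = -2
q(-2) = -34 + 10·(1) + (-2)·(1)·(-2) = -20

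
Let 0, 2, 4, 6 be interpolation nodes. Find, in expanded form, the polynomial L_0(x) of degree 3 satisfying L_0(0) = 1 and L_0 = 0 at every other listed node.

L_0(x) = -(1/48)x^3 + (1/4)x^2 - (11/12)x + 1

L_0(x) = (x - 2)(x - 4)(x - 6) / [(-2)·(-4)·(-6)]
       = (x^3 - 12x^2 + 44x - 48) / (-48)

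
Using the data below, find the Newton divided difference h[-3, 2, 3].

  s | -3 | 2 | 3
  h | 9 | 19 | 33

2

h[-3,2] = (19 - 9) / (2 - (-3)) = 2
h[2,3] = (33 - 19) / (3 - 2) = 14
h[-3,2,3] = (14 - 2) / (3 - (-3)) = 2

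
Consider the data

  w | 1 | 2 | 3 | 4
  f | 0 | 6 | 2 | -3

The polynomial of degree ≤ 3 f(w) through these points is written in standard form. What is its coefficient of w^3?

L_0(w) = (w - 2)(w - 3)(w - 4) / [-6] = -(1/6)w^3 + (3/2)w^2 - (13/3)w + 4
L_1(w) = (w - 1)(w - 3)(w - 4) / [2] = (1/2)w^3 - 4w^2 + (19/2)w - 6
L_2(w) = (w - 1)(w - 2)(w - 4) / [-2] = -(1/2)w^3 + (7/2)w^2 - 7w + 4
L_3(w) = (w - 1)(w - 2)(w - 3) / [6] = (1/6)w^3 - w^2 + (11/6)w - 1
f(w) = 0·L_0 + 6·L_1 + 2·L_2 + (-3)·L_3
Only the coefficient of w^3 is needed; take it from each L_i and combine:
0·(-1/6) + 6·(1/2) + 2·(-1/2) + (-3)·(1/6) = 3/2

3/2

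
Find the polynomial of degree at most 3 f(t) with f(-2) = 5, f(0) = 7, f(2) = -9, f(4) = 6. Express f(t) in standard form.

f(t) = (49/48)t^3 - (9/4)t^2 - (91/12)t + 7

Build the Lagrange basis polynomials:
L_0(t) = t(t - 2)(t - 4) / [-48] = -(1/48)t^3 + (1/8)t^2 - (1/6)t
L_1(t) = (t + 2)(t - 2)(t - 4) / [16] = (1/16)t^3 - (1/4)t^2 - (1/4)t + 1
L_2(t) = (t + 2)t(t - 4) / [-16] = -(1/16)t^3 + (1/8)t^2 + (1/2)t
L_3(t) = (t + 2)t(t - 2) / [48] = (1/48)t^3 - (1/12)t
f(t) = 5·L_0 + 7·L_1 + (-9)·L_2 + 6·L_3
  5·L_0(t) = -(5/48)t^3 + (5/8)t^2 - (5/6)t
  7·L_1(t) = (7/16)t^3 - (7/4)t^2 - (7/4)t + 7
  (-9)·L_2(t) = (9/16)t^3 - (9/8)t^2 - (9/2)t
  6·L_3(t) = (1/8)t^3 - (1/2)t
Adding term by term: (49/48)t^3 - (9/4)t^2 - (91/12)t + 7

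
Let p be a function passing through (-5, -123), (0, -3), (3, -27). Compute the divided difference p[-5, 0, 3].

-4

p[-5,0] = (-3 - (-123)) / (0 - (-5)) = 24
p[0,3] = (-27 - (-3)) / (3 - 0) = -8
p[-5,0,3] = (-8 - 24) / (3 - (-5)) = -4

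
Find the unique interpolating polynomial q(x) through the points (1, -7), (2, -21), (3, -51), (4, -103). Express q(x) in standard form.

q(x) = -x^3 - 2x^2 - x - 3

Newton's divided differences:
q[1,2] = (-21 - (-7)) / (2 - 1) = -14
q[2,3] = (-51 - (-21)) / (3 - 2) = -30
q[3,4] = (-103 - (-51)) / (4 - 3) = -52
q[1,2,3] = (-30 - (-14)) / (3 - 1) = -8
q[2,3,4] = (-52 - (-30)) / (4 - 2) = -11
q[1,2,3,4] = (-11 - (-8)) / (4 - 1) = -1
q(x) = -7 + (-14)·(x - 1) + (-8)·(x - 1)(x - 2) + (-1)·(x - 1)(x - 2)(x - 3)
Expanding: q(x) = -x^3 - 2x^2 - x - 3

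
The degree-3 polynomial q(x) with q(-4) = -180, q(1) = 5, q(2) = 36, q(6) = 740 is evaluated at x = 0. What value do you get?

-4

Evaluate each Lagrange basis at x = 0:
L_0(0) = (-1)·(-2)·(-6)/[(-5)·(-6)·(-10)] = 1/25
L_1(0) = (4)·(-2)·(-6)/[(5)·(-1)·(-5)] = 48/25
L_2(0) = (4)·(-1)·(-6)/[(6)·(1)·(-4)] = -1
L_3(0) = (4)·(-1)·(-2)/[(10)·(5)·(4)] = 1/25
Sum: (-180)·(1/25) + 5·(48/25) + 36·(-1) + 740·(1/25) = -4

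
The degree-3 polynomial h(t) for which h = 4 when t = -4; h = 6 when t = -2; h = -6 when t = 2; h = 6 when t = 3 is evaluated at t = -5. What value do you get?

L_0(-5) = (-3)·(-7)·(-8)/[(-2)·(-6)·(-7)] = 2
L_1(-5) = (-1)·(-7)·(-8)/[(2)·(-4)·(-5)] = -7/5
L_2(-5) = (-1)·(-3)·(-8)/[(6)·(4)·(-1)] = 1
L_3(-5) = (-1)·(-3)·(-7)/[(7)·(5)·(1)] = -3/5
Sum: 4·(2) + 6·(-7/5) + (-6)·(1) + 6·(-3/5) = -10

-10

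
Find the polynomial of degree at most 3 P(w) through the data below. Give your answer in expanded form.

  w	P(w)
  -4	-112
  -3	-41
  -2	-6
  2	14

Newton's divided differences:
P[-4,-3] = (-41 - (-112)) / (-3 - (-4)) = 71
P[-3,-2] = (-6 - (-41)) / (-2 - (-3)) = 35
P[-2,2] = (14 - (-6)) / (2 - (-2)) = 5
P[-4,-3,-2] = (35 - 71) / (-2 - (-4)) = -18
P[-3,-2,2] = (5 - 35) / (2 - (-3)) = -6
P[-4,-3,-2,2] = (-6 - (-18)) / (2 - (-4)) = 2
P(w) = -112 + 71·(w + 4) + (-18)·(w + 4)(w + 3) + 2·(w + 4)(w + 3)(w + 2)
Expanding: P(w) = 2w^3 - 3w + 4

P(w) = 2w^3 - 3w + 4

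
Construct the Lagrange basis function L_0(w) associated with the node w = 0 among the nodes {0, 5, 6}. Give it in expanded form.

L_0(w) = (w - 5)(w - 6) / [(-5)·(-6)]
       = (w^2 - 11w + 30) / (30)

L_0(w) = (1/30)w^2 - (11/30)w + 1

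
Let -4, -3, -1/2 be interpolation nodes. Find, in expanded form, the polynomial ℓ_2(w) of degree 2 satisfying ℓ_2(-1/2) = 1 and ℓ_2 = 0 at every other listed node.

ℓ_2(w) = (w + 4)(w + 3) / [(7/2)·(5/2)]
       = (w^2 + 7w + 12) / (35/4)

ℓ_2(w) = (4/35)w^2 + (4/5)w + 48/35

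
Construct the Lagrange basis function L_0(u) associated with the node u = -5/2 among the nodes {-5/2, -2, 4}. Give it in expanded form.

L_0(u) = (u + 2)(u - 4) / [(-1/2)·(-13/2)]
       = (u^2 - 2u - 8) / (13/4)

L_0(u) = (4/13)u^2 - (8/13)u - 32/13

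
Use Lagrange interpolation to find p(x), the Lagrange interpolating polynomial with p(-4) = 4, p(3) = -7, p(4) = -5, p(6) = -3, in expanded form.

p(x) = -(131/1680)x^3 + (381/560)x^2 + (103/840)x - 797/70

L_0(x) = (x - 3)(x - 4)(x - 6) / [-560] = -(1/560)x^3 + (13/560)x^2 - (27/280)x + 9/70
L_1(x) = (x + 4)(x - 4)(x - 6) / [21] = (1/21)x^3 - (2/7)x^2 - (16/21)x + 32/7
L_2(x) = (x + 4)(x - 3)(x - 6) / [-16] = -(1/16)x^3 + (5/16)x^2 + (9/8)x - 9/2
L_3(x) = (x + 4)(x - 3)(x - 4) / [60] = (1/60)x^3 - (1/20)x^2 - (4/15)x + 4/5
p(x) = 4·L_0 + (-7)·L_1 + (-5)·L_2 + (-3)·L_3
  4·L_0(x) = -(1/140)x^3 + (13/140)x^2 - (27/70)x + 18/35
  (-7)·L_1(x) = -(1/3)x^3 + 2x^2 + (16/3)x - 32
  (-5)·L_2(x) = (5/16)x^3 - (25/16)x^2 - (45/8)x + 45/2
  (-3)·L_3(x) = -(1/20)x^3 + (3/20)x^2 + (4/5)x - 12/5
Adding term by term: -(131/1680)x^3 + (381/560)x^2 + (103/840)x - 797/70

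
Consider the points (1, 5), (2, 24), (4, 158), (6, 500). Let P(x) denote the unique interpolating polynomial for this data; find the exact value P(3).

71

L_0(3) = (1)·(-1)·(-3)/[(-1)·(-3)·(-5)] = -1/5
L_1(3) = (2)·(-1)·(-3)/[(1)·(-2)·(-4)] = 3/4
L_2(3) = (2)·(1)·(-3)/[(3)·(2)·(-2)] = 1/2
L_3(3) = (2)·(1)·(-1)/[(5)·(4)·(2)] = -1/20
Sum: 5·(-1/5) + 24·(3/4) + 158·(1/2) + 500·(-1/20) = 71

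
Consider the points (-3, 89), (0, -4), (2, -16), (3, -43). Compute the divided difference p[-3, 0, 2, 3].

p[-3,0] = (-4 - 89) / (0 - (-3)) = -31
p[0,2] = (-16 - (-4)) / (2 - 0) = -6
p[2,3] = (-43 - (-16)) / (3 - 2) = -27
p[-3,0,2] = (-6 - (-31)) / (2 - (-3)) = 5
p[0,2,3] = (-27 - (-6)) / (3 - 0) = -7
p[-3,0,2,3] = (-7 - 5) / (3 - (-3)) = -2

-2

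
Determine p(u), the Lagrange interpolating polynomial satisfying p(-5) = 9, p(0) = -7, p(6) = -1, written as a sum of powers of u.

p(u) = (21/55)u^2 - (71/55)u - 7

Build the Lagrange basis polynomials:
L_0(u) = u(u - 6) / [55] = (1/55)u^2 - (6/55)u
L_1(u) = (u + 5)(u - 6) / [-30] = -(1/30)u^2 + (1/30)u + 1
L_2(u) = (u + 5)u / [66] = (1/66)u^2 + (5/66)u
p(u) = 9·L_0 + (-7)·L_1 + (-1)·L_2
  9·L_0(u) = (9/55)u^2 - (54/55)u
  (-7)·L_1(u) = (7/30)u^2 - (7/30)u - 7
  (-1)·L_2(u) = -(1/66)u^2 - (5/66)u
Adding term by term: (21/55)u^2 - (71/55)u - 7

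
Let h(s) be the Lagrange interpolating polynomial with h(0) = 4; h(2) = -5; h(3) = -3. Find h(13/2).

305/8

Evaluate each Lagrange basis at s = 13/2:
L_0(13/2) = (9/2)·(7/2)/[(-2)·(-3)] = 21/8
L_1(13/2) = (13/2)·(7/2)/[(2)·(-1)] = -91/8
L_2(13/2) = (13/2)·(9/2)/[(3)·(1)] = 39/4
Sum: 4·(21/8) + (-5)·(-91/8) + (-3)·(39/4) = 305/8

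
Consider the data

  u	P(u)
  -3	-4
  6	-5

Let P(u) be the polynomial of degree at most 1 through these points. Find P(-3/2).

Evaluate each Lagrange basis at u = -3/2:
L_0(-3/2) = (-15/2)/[(-9)] = 5/6
L_1(-3/2) = (3/2)/[(9)] = 1/6
Sum: (-4)·(5/6) + (-5)·(1/6) = -25/6

-25/6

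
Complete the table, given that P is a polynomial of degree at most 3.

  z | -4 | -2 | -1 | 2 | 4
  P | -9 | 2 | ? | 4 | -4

The 4 known values determine P uniquely (degree ≤ 3).
Evaluate each Lagrange basis at z = -1:
L_0(-1) = (1)·(-3)·(-5)/[(-2)·(-6)·(-8)] = -5/32
L_1(-1) = (3)·(-3)·(-5)/[(2)·(-4)·(-6)] = 15/16
L_2(-1) = (3)·(1)·(-5)/[(6)·(4)·(-2)] = 5/16
L_3(-1) = (3)·(1)·(-3)/[(8)·(6)·(2)] = -3/32
Sum: (-9)·(-5/32) + 2·(15/16) + 4·(5/16) + (-4)·(-3/32) = 157/32

157/32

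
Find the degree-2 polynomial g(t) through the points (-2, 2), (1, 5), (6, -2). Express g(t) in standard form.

L_0(t) = (t - 1)(t - 6) / [24] = (1/24)t^2 - (7/24)t + 1/4
L_1(t) = (t + 2)(t - 6) / [-15] = -(1/15)t^2 + (4/15)t + 4/5
L_2(t) = (t + 2)(t - 1) / [40] = (1/40)t^2 + (1/40)t - 1/20
g(t) = 2·L_0 + 5·L_1 + (-2)·L_2
  2·L_0(t) = (1/12)t^2 - (7/12)t + 1/2
  5·L_1(t) = -(1/3)t^2 + (4/3)t + 4
  (-2)·L_2(t) = -(1/20)t^2 - (1/20)t + 1/10
Adding term by term: -(3/10)t^2 + (7/10)t + 23/5

g(t) = -(3/10)t^2 + (7/10)t + 23/5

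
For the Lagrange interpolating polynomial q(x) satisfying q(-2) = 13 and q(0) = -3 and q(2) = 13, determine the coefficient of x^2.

4

Build the Lagrange basis polynomials:
L_0(x) = x(x - 2) / [8] = (1/8)x^2 - (1/4)x
L_1(x) = (x + 2)(x - 2) / [-4] = -(1/4)x^2 + 1
L_2(x) = (x + 2)x / [8] = (1/8)x^2 + (1/4)x
q(x) = 13·L_0 + (-3)·L_1 + 13·L_2
Only the coefficient of x^2 is needed; take it from each L_i and combine:
13·(1/8) + (-3)·(-1/4) + 13·(1/8) = 4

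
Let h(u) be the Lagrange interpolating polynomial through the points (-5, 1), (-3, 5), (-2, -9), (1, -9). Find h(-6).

L_0(-6) = (-3)·(-4)·(-7)/[(-2)·(-3)·(-6)] = 7/3
L_1(-6) = (-1)·(-4)·(-7)/[(2)·(-1)·(-4)] = -7/2
L_2(-6) = (-1)·(-3)·(-7)/[(3)·(1)·(-3)] = 7/3
L_3(-6) = (-1)·(-3)·(-4)/[(6)·(4)·(3)] = -1/6
Sum: 1·(7/3) + 5·(-7/2) + (-9)·(7/3) + (-9)·(-1/6) = -104/3

-104/3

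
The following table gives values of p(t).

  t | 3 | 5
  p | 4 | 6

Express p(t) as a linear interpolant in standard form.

p(t) = t + 1

L_0(t) = (t - 5) / [-2] = -(1/2)t + 5/2
L_1(t) = (t - 3) / [2] = (1/2)t - 3/2
p(t) = 4·L_0 + 6·L_1
  4·L_0(t) = -2t + 10
  6·L_1(t) = 3t - 9
Adding term by term: t + 1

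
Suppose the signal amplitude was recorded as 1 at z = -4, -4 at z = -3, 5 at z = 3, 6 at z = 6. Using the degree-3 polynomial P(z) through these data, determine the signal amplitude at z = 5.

L_0(5) = (8)·(2)·(-1)/[(-1)·(-7)·(-10)] = 8/35
L_1(5) = (9)·(2)·(-1)/[(1)·(-6)·(-9)] = -1/3
L_2(5) = (9)·(8)·(-1)/[(7)·(6)·(-3)] = 4/7
L_3(5) = (9)·(8)·(2)/[(10)·(9)·(3)] = 8/15
Sum: 1·(8/35) + (-4)·(-1/3) + 5·(4/7) + 6·(8/15) = 160/21

160/21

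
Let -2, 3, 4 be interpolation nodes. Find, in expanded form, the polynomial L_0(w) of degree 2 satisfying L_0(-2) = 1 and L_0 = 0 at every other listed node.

L_0(w) = (w - 3)(w - 4) / [(-5)·(-6)]
       = (w^2 - 7w + 12) / (30)

L_0(w) = (1/30)w^2 - (7/30)w + 2/5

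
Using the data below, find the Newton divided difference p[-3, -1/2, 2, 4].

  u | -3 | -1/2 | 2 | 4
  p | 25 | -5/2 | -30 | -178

-2

p[-3,-1/2] = (-5/2 - 25) / (-1/2 - (-3)) = -11
p[-1/2,2] = (-30 - (-5/2)) / (2 - (-1/2)) = -11
p[2,4] = (-178 - (-30)) / (4 - 2) = -74
p[-3,-1/2,2] = (-11 - (-11)) / (2 - (-3)) = 0
p[-1/2,2,4] = (-74 - (-11)) / (4 - (-1/2)) = -14
p[-3,-1/2,2,4] = (-14 - 0) / (4 - (-3)) = -2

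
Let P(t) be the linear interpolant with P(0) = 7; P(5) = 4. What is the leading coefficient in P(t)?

The leading coefficient equals the top divided difference P[0,5].
P[0,5] = (4 - 7) / (5 - 0) = -3/5

-3/5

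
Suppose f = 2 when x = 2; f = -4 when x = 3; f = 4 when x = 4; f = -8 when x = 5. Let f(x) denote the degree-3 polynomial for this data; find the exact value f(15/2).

-2789/8

Using Newton's divided-difference form:
f[2,3] = (-4 - 2) / (3 - 2) = -6
f[3,4] = (4 - (-4)) / (4 - 3) = 8
f[4,5] = (-8 - 4) / (5 - 4) = -12
f[2,3,4] = (8 - (-6)) / (4 - 2) = 7
f[3,4,5] = (-12 - 8) / (5 - 3) = -10
f[2,3,4,5] = (-10 - 7) / (5 - 2) = -17/3
f(15/2) = 2 + (-6)·(11/2) + 7·(11/2)·(9/2) + (-17/3)·(11/2)·(9/2)·(7/2) = -2789/8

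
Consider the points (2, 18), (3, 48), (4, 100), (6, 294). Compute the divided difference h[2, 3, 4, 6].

h[2,3] = (48 - 18) / (3 - 2) = 30
h[3,4] = (100 - 48) / (4 - 3) = 52
h[4,6] = (294 - 100) / (6 - 4) = 97
h[2,3,4] = (52 - 30) / (4 - 2) = 11
h[3,4,6] = (97 - 52) / (6 - 3) = 15
h[2,3,4,6] = (15 - 11) / (6 - 2) = 1

1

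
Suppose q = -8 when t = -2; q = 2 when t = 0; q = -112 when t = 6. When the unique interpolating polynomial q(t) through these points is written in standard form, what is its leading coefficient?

Build the Lagrange basis polynomials:
L_0(t) = t(t - 6) / [16] = (1/16)t^2 - (3/8)t
L_1(t) = (t + 2)(t - 6) / [-12] = -(1/12)t^2 + (1/3)t + 1
L_2(t) = (t + 2)t / [48] = (1/48)t^2 + (1/24)t
q(t) = (-8)·L_0 + 2·L_1 + (-112)·L_2
Only the coefficient of t^2 is needed; take it from each L_i and combine:
(-8)·(1/16) + 2·(-1/12) + (-112)·(1/48) = -3

-3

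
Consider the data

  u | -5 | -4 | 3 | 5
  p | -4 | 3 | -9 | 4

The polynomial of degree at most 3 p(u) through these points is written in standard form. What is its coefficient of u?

-21193/5040

Build the Lagrange basis polynomials:
L_0(u) = (u + 4)(u - 3)(u - 5) / [-80] = -(1/80)u^3 + (1/20)u^2 + (17/80)u - 3/4
L_1(u) = (u + 5)(u - 3)(u - 5) / [63] = (1/63)u^3 - (1/21)u^2 - (25/63)u + 25/21
L_2(u) = (u + 5)(u + 4)(u - 5) / [-112] = -(1/112)u^3 - (1/28)u^2 + (25/112)u + 25/28
L_3(u) = (u + 5)(u + 4)(u - 3) / [180] = (1/180)u^3 + (1/30)u^2 - (7/180)u - 1/3
p(u) = (-4)·L_0 + 3·L_1 + (-9)·L_2 + 4·L_3
Only the coefficient of u is needed; take it from each L_i and combine:
(-4)·(17/80) + 3·(-25/63) + (-9)·(25/112) + 4·(-7/180) = -21193/5040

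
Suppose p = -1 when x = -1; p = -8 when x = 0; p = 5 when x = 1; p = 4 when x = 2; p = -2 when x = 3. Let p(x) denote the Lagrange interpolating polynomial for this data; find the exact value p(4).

39

L_0(4) = (4)·(3)·(2)·(1)/[(-1)·(-2)·(-3)·(-4)] = 1
L_1(4) = (5)·(3)·(2)·(1)/[(1)·(-1)·(-2)·(-3)] = -5
L_2(4) = (5)·(4)·(2)·(1)/[(2)·(1)·(-1)·(-2)] = 10
L_3(4) = (5)·(4)·(3)·(1)/[(3)·(2)·(1)·(-1)] = -10
L_4(4) = (5)·(4)·(3)·(2)/[(4)·(3)·(2)·(1)] = 5
Sum: (-1)·(1) + (-8)·(-5) + 5·(10) + 4·(-10) + (-2)·(5) = 39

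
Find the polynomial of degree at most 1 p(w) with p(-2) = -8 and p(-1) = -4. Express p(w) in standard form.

Build the Lagrange basis polynomials:
L_0(w) = (w + 1) / [-1] = -w - 1
L_1(w) = (w + 2) / [1] = w + 2
p(w) = (-8)·L_0 + (-4)·L_1
  (-8)·L_0(w) = 8w + 8
  (-4)·L_1(w) = -4w - 8
Adding term by term: 4w

p(w) = 4w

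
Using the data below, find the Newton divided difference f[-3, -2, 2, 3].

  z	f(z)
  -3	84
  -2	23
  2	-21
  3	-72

-3

f[-3,-2] = (23 - 84) / (-2 - (-3)) = -61
f[-2,2] = (-21 - 23) / (2 - (-2)) = -11
f[2,3] = (-72 - (-21)) / (3 - 2) = -51
f[-3,-2,2] = (-11 - (-61)) / (2 - (-3)) = 10
f[-2,2,3] = (-51 - (-11)) / (3 - (-2)) = -8
f[-3,-2,2,3] = (-8 - 10) / (3 - (-3)) = -3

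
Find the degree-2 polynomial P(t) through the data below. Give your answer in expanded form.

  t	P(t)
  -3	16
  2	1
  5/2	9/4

Newton's divided differences:
P[-3,2] = (1 - 16) / (2 - (-3)) = -3
P[2,5/2] = (9/4 - 1) / (5/2 - 2) = 5/2
P[-3,2,5/2] = (5/2 - (-3)) / (5/2 - (-3)) = 1
P(t) = 16 + (-3)·(t + 3) + 1·(t + 3)(t - 2)
Expanding: P(t) = t^2 - 2t + 1

P(t) = t^2 - 2t + 1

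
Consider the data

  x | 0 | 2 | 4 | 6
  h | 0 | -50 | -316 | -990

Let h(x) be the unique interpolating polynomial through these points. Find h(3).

-144

Evaluate each Lagrange basis at x = 3:
L_0(3) = (1)·(-1)·(-3)/[(-2)·(-4)·(-6)] = -1/16
L_1(3) = (3)·(-1)·(-3)/[(2)·(-2)·(-4)] = 9/16
L_2(3) = (3)·(1)·(-3)/[(4)·(2)·(-2)] = 9/16
L_3(3) = (3)·(1)·(-1)/[(6)·(4)·(2)] = -1/16
Sum: 0 + (-50)·(9/16) + (-316)·(9/16) + (-990)·(-1/16) = -144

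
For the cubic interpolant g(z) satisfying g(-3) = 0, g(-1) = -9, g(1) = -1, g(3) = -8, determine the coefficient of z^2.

L_0(z) = (z + 1)(z - 1)(z - 3) / [-48] = -(1/48)z^3 + (1/16)z^2 + (1/48)z - 1/16
L_1(z) = (z + 3)(z - 1)(z - 3) / [16] = (1/16)z^3 - (1/16)z^2 - (9/16)z + 9/16
L_2(z) = (z + 3)(z + 1)(z - 3) / [-16] = -(1/16)z^3 - (1/16)z^2 + (9/16)z + 9/16
L_3(z) = (z + 3)(z + 1)(z - 1) / [48] = (1/48)z^3 + (1/16)z^2 - (1/48)z - 1/16
g(z) = 0·L_0 + (-9)·L_1 + (-1)·L_2 + (-8)·L_3
Only the coefficient of z^2 is needed; take it from each L_i and combine:
0·(1/16) + (-9)·(-1/16) + (-1)·(-1/16) + (-8)·(1/16) = 1/8

1/8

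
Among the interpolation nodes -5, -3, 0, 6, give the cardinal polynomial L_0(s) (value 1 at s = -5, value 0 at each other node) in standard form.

L_0(s) = (s + 3)s(s - 6) / [(-2)·(-5)·(-11)]
       = (s^3 - 3s^2 - 18s) / (-110)

L_0(s) = -(1/110)s^3 + (3/110)s^2 + (9/55)s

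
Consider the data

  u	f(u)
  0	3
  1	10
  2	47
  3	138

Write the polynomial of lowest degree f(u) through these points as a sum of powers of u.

f(u) = 4u^3 + 3u^2 + 3

Build the Lagrange basis polynomials:
L_0(u) = (u - 1)(u - 2)(u - 3) / [-6] = -(1/6)u^3 + u^2 - (11/6)u + 1
L_1(u) = u(u - 2)(u - 3) / [2] = (1/2)u^3 - (5/2)u^2 + 3u
L_2(u) = u(u - 1)(u - 3) / [-2] = -(1/2)u^3 + 2u^2 - (3/2)u
L_3(u) = u(u - 1)(u - 2) / [6] = (1/6)u^3 - (1/2)u^2 + (1/3)u
f(u) = 3·L_0 + 10·L_1 + 47·L_2 + 138·L_3
  3·L_0(u) = -(1/2)u^3 + 3u^2 - (11/2)u + 3
  10·L_1(u) = 5u^3 - 25u^2 + 30u
  47·L_2(u) = -(47/2)u^3 + 94u^2 - (141/2)u
  138·L_3(u) = 23u^3 - 69u^2 + 46u
Adding term by term: 4u^3 + 3u^2 + 3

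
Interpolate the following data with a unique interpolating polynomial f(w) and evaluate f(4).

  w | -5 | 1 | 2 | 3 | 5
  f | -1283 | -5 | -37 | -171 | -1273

-527

Evaluate each Lagrange basis at w = 4:
L_0(4) = (3)·(2)·(1)·(-1)/[(-6)·(-7)·(-8)·(-10)] = -1/560
L_1(4) = (9)·(2)·(1)·(-1)/[(6)·(-1)·(-2)·(-4)] = 3/8
L_2(4) = (9)·(3)·(1)·(-1)/[(7)·(1)·(-1)·(-3)] = -9/7
L_3(4) = (9)·(3)·(2)·(-1)/[(8)·(2)·(1)·(-2)] = 27/16
L_4(4) = (9)·(3)·(2)·(1)/[(10)·(4)·(3)·(2)] = 9/40
Sum: (-1283)·(-1/560) + (-5)·(3/8) + (-37)·(-9/7) + (-171)·(27/16) + (-1273)·(9/40) = -527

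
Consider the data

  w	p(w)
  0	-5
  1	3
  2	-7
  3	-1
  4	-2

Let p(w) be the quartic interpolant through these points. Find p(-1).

Evaluate each Lagrange basis at w = -1:
L_0(-1) = (-2)·(-3)·(-4)·(-5)/[(-1)·(-2)·(-3)·(-4)] = 5
L_1(-1) = (-1)·(-3)·(-4)·(-5)/[(1)·(-1)·(-2)·(-3)] = -10
L_2(-1) = (-1)·(-2)·(-4)·(-5)/[(2)·(1)·(-1)·(-2)] = 10
L_3(-1) = (-1)·(-2)·(-3)·(-5)/[(3)·(2)·(1)·(-1)] = -5
L_4(-1) = (-1)·(-2)·(-3)·(-4)/[(4)·(3)·(2)·(1)] = 1
Sum: (-5)·(5) + 3·(-10) + (-7)·(10) + (-1)·(-5) + (-2)·(1) = -122

-122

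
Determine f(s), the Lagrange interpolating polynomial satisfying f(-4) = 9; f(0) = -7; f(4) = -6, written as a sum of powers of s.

Build the Lagrange basis polynomials:
L_0(s) = s(s - 4) / [32] = (1/32)s^2 - (1/8)s
L_1(s) = (s + 4)(s - 4) / [-16] = -(1/16)s^2 + 1
L_2(s) = (s + 4)s / [32] = (1/32)s^2 + (1/8)s
f(s) = 9·L_0 + (-7)·L_1 + (-6)·L_2
  9·L_0(s) = (9/32)s^2 - (9/8)s
  (-7)·L_1(s) = (7/16)s^2 - 7
  (-6)·L_2(s) = -(3/16)s^2 - (3/4)s
Adding term by term: (17/32)s^2 - (15/8)s - 7

f(s) = (17/32)s^2 - (15/8)s - 7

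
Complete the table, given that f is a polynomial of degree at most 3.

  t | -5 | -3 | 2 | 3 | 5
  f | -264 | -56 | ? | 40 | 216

The 4 known values determine f uniquely (degree ≤ 3).
Evaluate each Lagrange basis at t = 2:
L_0(2) = (5)·(-1)·(-3)/[(-2)·(-8)·(-10)] = -3/32
L_1(2) = (7)·(-1)·(-3)/[(2)·(-6)·(-8)] = 7/32
L_2(2) = (7)·(5)·(-3)/[(8)·(6)·(-2)] = 35/32
L_3(2) = (7)·(5)·(-1)/[(10)·(8)·(2)] = -7/32
Sum: (-264)·(-3/32) + (-56)·(7/32) + 40·(35/32) + 216·(-7/32) = 9

9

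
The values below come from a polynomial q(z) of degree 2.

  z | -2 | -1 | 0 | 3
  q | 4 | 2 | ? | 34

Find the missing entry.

4

The 3 known values determine q uniquely (degree ≤ 2).
L_0(0) = (1)·(-3)/[(-1)·(-5)] = -3/5
L_1(0) = (2)·(-3)/[(1)·(-4)] = 3/2
L_2(0) = (2)·(1)/[(5)·(4)] = 1/10
Sum: 4·(-3/5) + 2·(3/2) + 34·(1/10) = 4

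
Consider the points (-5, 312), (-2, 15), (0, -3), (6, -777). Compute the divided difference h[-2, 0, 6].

-15

h[-2,0] = (-3 - 15) / (0 - (-2)) = -9
h[0,6] = (-777 - (-3)) / (6 - 0) = -129
h[-2,0,6] = (-129 - (-9)) / (6 - (-2)) = -15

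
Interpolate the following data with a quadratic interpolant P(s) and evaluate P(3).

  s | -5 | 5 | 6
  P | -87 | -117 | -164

-47

Evaluate each Lagrange basis at s = 3:
L_0(3) = (-2)·(-3)/[(-10)·(-11)] = 3/55
L_1(3) = (8)·(-3)/[(10)·(-1)] = 12/5
L_2(3) = (8)·(-2)/[(11)·(1)] = -16/11
Sum: (-87)·(3/55) + (-117)·(12/5) + (-164)·(-16/11) = -47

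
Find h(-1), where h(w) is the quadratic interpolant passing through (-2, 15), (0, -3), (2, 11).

Using Newton's divided-difference form:
h[-2,0] = (-3 - 15) / (0 - (-2)) = -9
h[0,2] = (11 - (-3)) / (2 - 0) = 7
h[-2,0,2] = (7 - (-9)) / (2 - (-2)) = 4
h(-1) = 15 + (-9)·(1) + 4·(1)·(-1) = 2

2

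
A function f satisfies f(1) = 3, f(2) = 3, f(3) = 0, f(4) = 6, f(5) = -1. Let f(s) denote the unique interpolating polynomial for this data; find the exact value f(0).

-46

Using Newton's divided-difference form:
f[1,2] = (3 - 3) / (2 - 1) = 0
f[2,3] = (0 - 3) / (3 - 2) = -3
f[3,4] = (6 - 0) / (4 - 3) = 6
f[4,5] = (-1 - 6) / (5 - 4) = -7
f[1,2,3] = (-3 - 0) / (3 - 1) = -3/2
f[2,3,4] = (6 - (-3)) / (4 - 2) = 9/2
f[3,4,5] = (-7 - 6) / (5 - 3) = -13/2
f[1,2,3,4] = (9/2 - (-3/2)) / (4 - 1) = 2
f[2,3,4,5] = (-13/2 - 9/2) / (5 - 2) = -11/3
f[1,2,3,4,5] = (-11/3 - 2) / (5 - 1) = -17/12
f(0) = 3 + 0·(-1) + (-3/2)·(-1)·(-2) + 2·(-1)·(-2)·(-3) + (-17/12)·(-1)·(-2)·(-3)·(-4) = -46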